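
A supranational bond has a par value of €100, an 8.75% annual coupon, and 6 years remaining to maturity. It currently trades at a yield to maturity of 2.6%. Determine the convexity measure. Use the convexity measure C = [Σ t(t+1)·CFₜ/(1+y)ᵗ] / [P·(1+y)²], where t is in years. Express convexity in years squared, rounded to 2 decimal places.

With y = 0.026:
  t   CF        PV=CF/(1+0.026)^t    t·PV        t(t+1)·PV
  1         8.75         8.5283         8.5283          17.0565
  2         8.75         8.3121        16.6243          49.8729
  3         8.75         8.1015        24.3045          97.2181
  4         8.75         7.8962        31.5848         157.9242
  5         8.75         7.6961        38.4805         230.8833
  6       108.75        93.2277       559.3664       3,915.5646
  Σ                    133.7620       678.8888       4,468.5196
P = 133.7620.
Convexity = Σ t(t+1)·PV / [P·(1+y)²] = 4,468.5196 / (133.7620 × 1.052676) = 31.73484.

31.73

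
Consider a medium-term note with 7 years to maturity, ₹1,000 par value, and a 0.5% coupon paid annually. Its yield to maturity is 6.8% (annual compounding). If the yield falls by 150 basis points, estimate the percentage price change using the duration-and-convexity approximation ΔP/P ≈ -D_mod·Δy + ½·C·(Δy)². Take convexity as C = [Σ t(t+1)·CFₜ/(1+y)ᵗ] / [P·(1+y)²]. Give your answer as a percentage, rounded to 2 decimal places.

+10.18%

With y = 0.068:
  t   CF        PV=CF/(1+0.068)^t    t·PV        t(t+1)·PV
  1         5.00         4.6816         4.6816           9.3633
  2         5.00         4.3836         8.7671          26.3014
  3         5.00         4.1045        12.3134          49.2535
  4         5.00         3.8431        15.3725          76.8626
  5         5.00         3.5984        17.9922         107.9531
  6         5.00         3.3693        20.2159         141.5115
  7     1,005.00       634.1139     4,438.7975      35,510.3800
  Σ                    658.0945     4,518.1403      35,921.6254
P = 658.0945; D_Mac = 6.86549 yrs; D_mod = 6.42836 yrs; C = 47.85477.
Duration effect: -6.42836 × (-0.015) = +0.096425
Convexity effect: 0.5 × 47.85477 × (-0.015)² = +0.0053837
ΔP/P ≈ +0.096425 + 0.0053837 = +0.101809 = +10.1809%.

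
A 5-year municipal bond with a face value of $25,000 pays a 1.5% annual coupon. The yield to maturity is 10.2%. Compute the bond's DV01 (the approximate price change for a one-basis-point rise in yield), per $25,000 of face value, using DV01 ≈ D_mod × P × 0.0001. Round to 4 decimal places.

Periodic yield y = 0.102.
  t   CF        PV=CF/(1+0.102)^t    t·PV
  1       375.00       340.2904       340.2904
  2       375.00       308.7934       617.5869
  3       375.00       280.2118       840.6355
  4       375.00       254.2757     1,017.1029
  5    25,375.00    15,613.4213    78,067.1065
  Σ                 16,796.9927    80,882.7221
P = 16,796.9927; D_Mac = 4.81531 yrs; D_mod = 4.36961 yrs.
DV01 ≈ 4.36961 × 16,796.9927 × 0.0001 = 7.339630.

$7.3396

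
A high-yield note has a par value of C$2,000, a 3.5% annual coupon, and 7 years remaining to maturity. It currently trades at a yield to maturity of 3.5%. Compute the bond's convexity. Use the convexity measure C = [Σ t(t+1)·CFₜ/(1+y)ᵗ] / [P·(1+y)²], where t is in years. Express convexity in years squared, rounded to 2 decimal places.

45.64

With y = 0.035:
  t   CF        PV=CF/(1+0.035)^t    t·PV        t(t+1)·PV
  1        70.00        67.6329        67.6329         135.2657
  2        70.00        65.3457       130.6915         392.0745
  3        70.00        63.1360       189.4080         757.6319
  4        70.00        61.0010       244.0038       1,220.0191
  5        70.00        58.9381       294.6906       1,768.1437
  6        70.00        56.9450       341.6703       2,391.6919
  7     2,070.00     1,627.0013    11,389.0090      91,112.0722
  Σ                  2,000.0000    12,657.1060      97,776.8989
P = 2,000.0000.
Convexity = Σ t(t+1)·PV / [P·(1+y)²] = 97,776.8989 / (2,000.0000 × 1.071225) = 45.63789.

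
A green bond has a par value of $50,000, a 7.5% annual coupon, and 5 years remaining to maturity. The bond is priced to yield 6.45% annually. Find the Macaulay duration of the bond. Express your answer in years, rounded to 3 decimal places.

4.365 years

Periodic yield y = 0.0645. Discount each cash flow and weight by its year:
  t   CF        PV=CF/(1+0.0645)^t    t·PV
  1     3,750.00     3,522.7806     3,522.7806
  2     3,750.00     3,309.3289     6,618.6579
  3     3,750.00     3,108.8106     9,326.4319
  4     3,750.00     2,920.4421    11,681.7685
  5    53,750.00    39,323.3166   196,616.5829
  Σ                 52,184.6789   227,766.2219
Price P = Σ PV = 52,184.6789.
Macaulay duration = Σ(t·PV) / P = 227,766.2219 / 52,184.6789 = 4.36462 years.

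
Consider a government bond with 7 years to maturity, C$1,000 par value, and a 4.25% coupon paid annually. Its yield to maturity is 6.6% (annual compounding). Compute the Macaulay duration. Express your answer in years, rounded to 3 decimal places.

6.133 years

Periodic yield y = 0.066. Discount each cash flow and weight by its year:
  t   CF        PV=CF/(1+0.066)^t    t·PV
  1        42.50        39.8687        39.8687
  2        42.50        37.4003        74.8005
  3        42.50        35.0847       105.2540
  4        42.50        32.9124       131.6498
  5        42.50        30.8747       154.3736
  6        42.50        28.9631       173.7789
  7     1,042.50       666.4624     4,665.2366
  Σ                    871.5662     5,344.9619
Price P = Σ PV = 871.5662.
Macaulay duration = Σ(t·PV) / P = 5,344.9619 / 871.5662 = 6.13259 years.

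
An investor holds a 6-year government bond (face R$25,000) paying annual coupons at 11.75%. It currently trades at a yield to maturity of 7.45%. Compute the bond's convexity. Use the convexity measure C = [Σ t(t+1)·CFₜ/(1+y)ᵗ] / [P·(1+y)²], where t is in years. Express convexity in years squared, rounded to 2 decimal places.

With y = 0.0745:
  t   CF        PV=CF/(1+0.0745)^t    t·PV        t(t+1)·PV
  1     2,937.50     2,733.8297     2,733.8297       5,467.6594
  2     2,937.50     2,544.2808     5,088.5615      15,265.6846
  3     2,937.50     2,367.8741     7,103.6224      28,414.4898
  4     2,937.50     2,203.6986     8,814.7944      44,073.9720
  5     2,937.50     2,050.9061    10,254.5305      61,527.1829
  6    27,937.50    18,153.0257   108,918.1540     762,427.0777
  Σ                 30,053.6150   142,913.4925     917,176.0664
P = 30,053.6150.
Convexity = Σ t(t+1)·PV / [P·(1+y)²] = 917,176.0664 / (30,053.6150 × 1.154550) = 26.43280.

26.43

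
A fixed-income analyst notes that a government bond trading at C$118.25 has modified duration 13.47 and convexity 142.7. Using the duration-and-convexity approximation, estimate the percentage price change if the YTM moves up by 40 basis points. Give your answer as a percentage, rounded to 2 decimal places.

-5.27%

Duration effect: -D_mod·Δy = -13.47 × (+0.004) = -0.053880
Convexity effect: ½·C·(Δy)² = 0.5 × 142.7 × (0.004)² = +0.0011416
ΔP/P ≈ -0.053880 + 0.0011416 = -0.0527384
= -5.27384%.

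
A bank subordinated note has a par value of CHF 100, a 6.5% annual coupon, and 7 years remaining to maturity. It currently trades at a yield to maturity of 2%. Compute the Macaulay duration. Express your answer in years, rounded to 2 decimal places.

Periodic yield y = 0.02. Discount each cash flow and weight by its year:
  t   CF        PV=CF/(1+0.02)^t    t·PV
  1         6.50         6.3725         6.3725
  2         6.50         6.2476        12.4952
  3         6.50         6.1251        18.3753
  4         6.50         6.0050        24.0200
  5         6.50         5.8873        29.4363
  6         6.50         5.7718        34.6309
  7       106.50        92.7147       649.0026
  Σ                    129.1240       774.3328
Price P = Σ PV = 129.1240.
Macaulay duration = Σ(t·PV) / P = 774.3328 / 129.1240 = 5.99682 years.

6.00 years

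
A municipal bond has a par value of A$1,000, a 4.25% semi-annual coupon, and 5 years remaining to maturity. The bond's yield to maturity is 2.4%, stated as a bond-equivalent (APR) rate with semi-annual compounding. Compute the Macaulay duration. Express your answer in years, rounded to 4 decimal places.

4.5787 years

Periodic yield y = 0.012. Discount each cash flow and weight by its period:
  t   CF        PV=CF/(1+0.012)^t    t·PV
  1        21.25        20.9980        20.9980
  2        21.25        20.7490        41.4981
  3        21.25        20.5030        61.5090
  4        21.25        20.2599        81.0395
  5        21.25        20.0196       100.0982
  6        21.25        19.7823       118.6935
  7        21.25        19.5477       136.8338
  8        21.25        19.3159       154.5272
  9        21.25        19.0869       171.7817
  10    1,021.25       906.4147     9,064.1471
  Σ                  1,086.6770     9,951.1261
Price P = Σ PV = 1,086.6770.
Macaulay duration = Σ(t·PV) / P = 9,951.1261 / 1,086.6770 = 9.15739 half-year periods.
In years: 9.15739 / 2 = 4.57870 years.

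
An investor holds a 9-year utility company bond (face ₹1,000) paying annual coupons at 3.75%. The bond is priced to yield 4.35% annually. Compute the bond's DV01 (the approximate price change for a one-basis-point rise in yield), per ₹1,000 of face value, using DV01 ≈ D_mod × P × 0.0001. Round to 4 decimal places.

₹0.7120

Periodic yield y = 0.0435.
  t   CF        PV=CF/(1+0.0435)^t    t·PV
  1        37.50        35.9368        35.9368
  2        37.50        34.4387        68.8773
  3        37.50        33.0030        99.0091
  4        37.50        31.6273       126.5090
  5        37.50        30.3088       151.5441
  6        37.50        29.0453       174.2721
  7        37.50        27.8345       194.8418
  8        37.50        26.6742       213.3937
  9     1,037.50       707.2224     6,365.0018
  Σ                    956.0911     7,429.3857
P = 956.0911; D_Mac = 7.77058 yrs; D_mod = 7.44665 yrs.
DV01 ≈ 7.44665 × 956.0911 × 0.0001 = 0.711968.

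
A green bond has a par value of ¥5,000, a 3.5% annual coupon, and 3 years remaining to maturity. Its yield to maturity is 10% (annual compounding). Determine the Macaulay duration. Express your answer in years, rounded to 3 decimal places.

2.890 years

Periodic yield y = 0.1. Discount each cash flow and weight by its year:
  t   CF        PV=CF/(1+0.1)^t    t·PV
  1       175.00       159.0909       159.0909
  2       175.00       144.6281       289.2562
  3     5,175.00     3,888.0541    11,664.1623
  Σ                  4,191.7731    12,112.5094
Price P = Σ PV = 4,191.7731.
Macaulay duration = Σ(t·PV) / P = 12,112.5094 / 4,191.7731 = 2.88959 years.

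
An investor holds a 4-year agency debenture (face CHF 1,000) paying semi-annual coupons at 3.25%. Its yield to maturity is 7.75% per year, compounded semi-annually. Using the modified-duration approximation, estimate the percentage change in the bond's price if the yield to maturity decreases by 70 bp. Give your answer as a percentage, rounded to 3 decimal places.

+2.534%

Periodic yield y = 0.03875. Modified duration first:
  t   CF        PV=CF/(1+0.03875)^t    t·PV
  1        16.25        15.6438        15.6438
  2        16.25        15.0602        30.1204
  3        16.25        14.4984        43.4952
  4        16.25        13.9576        55.8302
  5        16.25        13.4369        67.1844
  6        16.25        12.9356        77.6137
  7        16.25        12.4531        87.1714
  8     1,016.25       749.7427     5,997.9419
  Σ                    847.7283     6,375.0010
P = 847.7283; D_Mac = 7.52010 half-year periods = 3.76005 yrs; D_mod = 3.76005/(1+0.03875) = 3.61978 yrs.
ΔP/P ≈ -D_mod · Δy = -3.61978 × (-0.007) = +0.025338 = +2.5338%.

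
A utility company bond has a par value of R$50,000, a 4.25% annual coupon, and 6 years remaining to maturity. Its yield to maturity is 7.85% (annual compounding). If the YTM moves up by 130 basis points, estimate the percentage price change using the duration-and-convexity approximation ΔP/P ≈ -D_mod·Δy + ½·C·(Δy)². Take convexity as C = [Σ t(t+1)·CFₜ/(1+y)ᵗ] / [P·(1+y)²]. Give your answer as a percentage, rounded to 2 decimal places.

With y = 0.0785:
  t   CF        PV=CF/(1+0.0785)^t    t·PV        t(t+1)·PV
  1     2,125.00     1,970.3292     1,970.3292       3,940.6583
  2     2,125.00     1,826.9162     3,653.8325      10,961.4974
  3     2,125.00     1,693.9418     5,081.8254      20,327.3017
  4     2,125.00     1,570.6461     6,282.5843      31,412.9217
  5     2,125.00     1,456.3246     7,281.6230      43,689.7382
  6    52,125.00    33,122.6573   198,735.9438   1,391,151.6069
  Σ                 41,640.8152   223,006.1383   1,501,483.7242
P = 41,640.8152; D_Mac = 5.35547 yrs; D_mod = 4.96567 yrs; C = 30.99996.
Duration effect: -4.96567 × (+0.013) = -0.064554
Convexity effect: 0.5 × 30.99996 × (0.013)² = +0.0026195
ΔP/P ≈ -0.064554 + 0.0026195 = -0.061934 = -6.1934%.

-6.19%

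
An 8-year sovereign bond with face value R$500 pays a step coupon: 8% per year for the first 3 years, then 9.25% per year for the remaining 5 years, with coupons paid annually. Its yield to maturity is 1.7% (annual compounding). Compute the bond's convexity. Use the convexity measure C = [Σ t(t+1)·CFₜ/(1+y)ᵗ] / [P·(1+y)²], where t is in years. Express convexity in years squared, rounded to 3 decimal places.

52.443

With y = 0.017:
  t   CF        PV=CF/(1+0.017)^t    t·PV        t(t+1)·PV
  1        40.00        39.3314        39.3314          78.6627
  2        40.00        38.6739        77.3478         232.0435
  3        40.00        38.0274       114.0823         456.3293
  4        46.25        43.2342       172.9370         864.6850
  5        46.25        42.5116       212.5578       1,275.3466
  6        46.25        41.8009       250.8056       1,755.6394
  7        46.25        41.1022       287.7154       2,301.7232
  8       546.25       477.3356     3,818.6848      34,368.1633
  Σ                    762.0173     4,973.4621      41,332.5929
P = 762.0173.
Convexity = Σ t(t+1)·PV / [P·(1+y)²] = 41,332.5929 / (762.0173 × 1.034289) = 52.44281.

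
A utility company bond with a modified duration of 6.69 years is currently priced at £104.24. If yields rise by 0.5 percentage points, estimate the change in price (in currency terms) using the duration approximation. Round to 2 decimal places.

-£3.49

Duration approximation: ΔP/P ≈ -D_mod · Δy = -6.69 × (+0.005) = -0.033450.
ΔP ≈ 104.24 × (-0.033450) = -3.486828.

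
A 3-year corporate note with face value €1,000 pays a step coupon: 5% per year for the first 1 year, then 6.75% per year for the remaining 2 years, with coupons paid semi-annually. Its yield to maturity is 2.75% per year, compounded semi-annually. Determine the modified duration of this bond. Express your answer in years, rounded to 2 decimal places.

2.77 years

Periodic yield y = 0.01375. First find Macaulay duration:
  t   CF        PV=CF/(1+0.01375)^t    t·PV
  1        25.00        24.6609        24.6609
  2        25.00        24.3264        48.6528
  3        33.75        32.3952        97.1857
  4        33.75        31.9558       127.8234
  5        33.75        31.5224       157.6121
  6     1,033.75       952.4240     5,714.5439
  Σ                  1,097.2848     6,170.4788
P = 1,097.2848; Macaulay duration = 6,170.4788 / 1,097.2848 = 5.62341 half-year periods = 2.81170 years.
Modified duration = D_Mac / (1 + y) = 2.81170 / 1.01375 = 2.77357 years.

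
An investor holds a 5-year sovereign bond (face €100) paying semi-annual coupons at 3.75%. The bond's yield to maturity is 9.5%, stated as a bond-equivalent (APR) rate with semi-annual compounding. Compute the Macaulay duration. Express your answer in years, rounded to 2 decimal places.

4.54 years

Periodic yield y = 0.0475. Discount each cash flow and weight by its period:
  t   CF        PV=CF/(1+0.0475)^t    t·PV
  1        1.875         1.7900         1.7900
  2        1.875         1.7088         3.4176
  3        1.875         1.6313         4.8940
  4        1.875         1.5573         6.2294
  5        1.875         1.4867         7.4336
  6        1.875         1.4193         8.5159
  7        1.875         1.3549         9.4846
  8        1.875         1.2935        10.3481
  9        1.875         1.2349        11.1137
  10     101.875        64.0512       640.5121
  Σ                     77.5280       703.7389
Price P = Σ PV = 77.5280.
Macaulay duration = Σ(t·PV) / P = 703.7389 / 77.5280 = 9.07722 half-year periods.
In years: 9.07722 / 2 = 4.53861 years.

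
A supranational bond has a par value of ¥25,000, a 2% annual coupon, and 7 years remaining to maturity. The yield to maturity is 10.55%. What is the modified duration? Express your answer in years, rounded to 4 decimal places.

Periodic yield y = 0.1055. First find Macaulay duration:
  t   CF        PV=CF/(1+0.1055)^t    t·PV
  1       500.00       452.2840       452.2840
  2       500.00       409.1217       818.2434
  3       500.00       370.0784     1,110.2353
  4       500.00       334.7611     1,339.0445
  5       500.00       302.8142     1,514.0711
  6       500.00       273.9161     1,643.4965
  7    25,500.00    12,636.5626    88,455.9380
  Σ                 14,779.5381    95,333.3127
P = 14,779.5381; Macaulay duration = 95,333.3127 / 14,779.5381 = 6.45036 years.
Modified duration = D_Mac / (1 + y) = 6.45036 / 1.1055 = 5.83479 years.

5.8348 years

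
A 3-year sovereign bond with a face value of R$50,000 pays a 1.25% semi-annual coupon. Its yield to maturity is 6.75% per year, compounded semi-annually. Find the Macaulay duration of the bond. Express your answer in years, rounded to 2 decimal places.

2.95 years

Periodic yield y = 0.03375. Discount each cash flow and weight by its period:
  t   CF        PV=CF/(1+0.03375)^t    t·PV
  1       312.50       302.2975       302.2975
  2       312.50       292.4280       584.8560
  3       312.50       282.8808       848.6424
  4       312.50       273.6453     1,094.5810
  5       312.50       264.7113     1,323.5563
  6    50,312.50    41,227.0977   247,362.5861
  Σ                 42,643.0605   251,516.5193
Price P = Σ PV = 42,643.0605.
Macaulay duration = Σ(t·PV) / P = 251,516.5193 / 42,643.0605 = 5.89818 half-year periods.
In years: 5.89818 / 2 = 2.94909 years.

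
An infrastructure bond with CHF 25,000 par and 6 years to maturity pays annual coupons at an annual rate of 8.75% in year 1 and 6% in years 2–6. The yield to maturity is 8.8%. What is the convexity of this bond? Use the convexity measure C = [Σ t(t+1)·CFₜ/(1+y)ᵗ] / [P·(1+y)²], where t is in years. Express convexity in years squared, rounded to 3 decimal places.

With y = 0.088:
  t   CF        PV=CF/(1+0.088)^t    t·PV        t(t+1)·PV
  1     2,187.50     2,010.5699     2,010.5699       4,021.1397
  2     1,500.00     1,267.1659     2,534.3317       7,602.9952
  3     1,500.00     1,164.6745     3,494.0235      13,976.0942
  4     1,500.00     1,070.4729     4,281.8916      21,409.4580
  5     1,500.00       983.8905     4,919.4527      29,516.7160
  6    26,500.00    15,976.1637    95,856.9822     670,998.8752
  Σ                 22,472.9374   113,097.2516     747,525.2784
P = 22,472.9374.
Convexity = Σ t(t+1)·PV / [P·(1+y)²] = 747,525.2784 / (22,472.9374 × 1.183744) = 28.10012.

28.100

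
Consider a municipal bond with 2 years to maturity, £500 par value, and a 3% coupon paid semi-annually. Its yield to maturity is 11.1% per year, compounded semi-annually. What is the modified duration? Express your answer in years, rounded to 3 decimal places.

Periodic yield y = 0.0555. First find Macaulay duration:
  t   CF        PV=CF/(1+0.0555)^t    t·PV
  1         7.50         7.1056         7.1056
  2         7.50         6.7320        13.4640
  3         7.50         6.3780        19.1341
  4       507.50       408.8868     1,635.5472
  Σ                    429.1025     1,675.2510
P = 429.1025; Macaulay duration = 1,675.2510 / 429.1025 = 3.90408 half-year periods = 1.95204 years.
Modified duration = D_Mac / (1 + y) = 1.95204 / 1.0555 = 1.84940 years.

1.849 years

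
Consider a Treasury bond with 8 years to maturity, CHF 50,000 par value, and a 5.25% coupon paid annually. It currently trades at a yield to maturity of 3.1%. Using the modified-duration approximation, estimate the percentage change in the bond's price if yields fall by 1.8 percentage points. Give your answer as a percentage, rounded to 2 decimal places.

+11.93%

Periodic yield y = 0.031. Modified duration first:
  t   CF        PV=CF/(1+0.031)^t    t·PV
  1     2,625.00     2,546.0718     2,546.0718
  2     2,625.00     2,469.5168     4,939.0335
  3     2,625.00     2,395.2636     7,185.7908
  4     2,625.00     2,323.2430     9,292.9722
  5     2,625.00     2,253.3880    11,266.9401
  6     2,625.00     2,185.6334    13,113.8003
  7     2,625.00     2,119.9160    14,839.4119
  8    52,625.00    41,221.4046   329,771.2372
  Σ                 57,514.4372   392,955.2578
P = 57,514.4372; D_Mac = 6.83229 yrs; D_mod = 6.83229/(1+0.031) = 6.62686 yrs.
ΔP/P ≈ -D_mod · Δy = -6.62686 × (-0.018) = +0.119283 = +11.9283%.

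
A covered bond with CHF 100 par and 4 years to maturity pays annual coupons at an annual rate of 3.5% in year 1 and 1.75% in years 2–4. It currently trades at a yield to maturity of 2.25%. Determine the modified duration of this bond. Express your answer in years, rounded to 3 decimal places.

Periodic yield y = 0.0225. First find Macaulay duration:
  t   CF        PV=CF/(1+0.0225)^t    t·PV
  1         3.50         3.4230         3.4230
  2         1.75         1.6738         3.3477
  3         1.75         1.6370         4.9110
  4       101.75        93.0853       372.3412
  Σ                     99.8191       384.0229
P = 99.8191; Macaulay duration = 384.0229 / 99.8191 = 3.84719 years.
Modified duration = D_Mac / (1 + y) = 3.84719 / 1.0225 = 3.76253 years.

3.763 years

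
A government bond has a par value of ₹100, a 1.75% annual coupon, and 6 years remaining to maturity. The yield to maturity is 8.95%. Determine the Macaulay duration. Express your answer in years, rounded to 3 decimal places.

5.681 years

Periodic yield y = 0.0895. Discount each cash flow and weight by its year:
  t   CF        PV=CF/(1+0.0895)^t    t·PV
  1         1.75         1.6062         1.6062
  2         1.75         1.4743         2.9486
  3         1.75         1.3532         4.0595
  4         1.75         1.2420         4.9681
  5         1.75         1.1400         5.7000
  6       101.75        60.8375       365.0247
  Σ                     67.6532       384.3071
Price P = Σ PV = 67.6532.
Macaulay duration = Σ(t·PV) / P = 384.3071 / 67.6532 = 5.68055 years.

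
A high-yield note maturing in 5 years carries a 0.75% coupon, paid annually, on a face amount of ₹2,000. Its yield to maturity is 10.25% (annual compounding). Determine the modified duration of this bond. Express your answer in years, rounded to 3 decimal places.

4.448 years

Periodic yield y = 0.1025. First find Macaulay duration:
  t   CF        PV=CF/(1+0.1025)^t    t·PV
  1        15.00        13.6054        13.6054
  2        15.00        12.3405        24.6811
  3        15.00        11.1932        33.5797
  4        15.00        10.1526        40.6104
  5     2,015.00     1,237.0352     6,185.1760
  Σ                  1,284.3270     6,297.6526
P = 1,284.3270; Macaulay duration = 6,297.6526 / 1,284.3270 = 4.90347 years.
Modified duration = D_Mac / (1 + y) = 4.90347 / 1.1025 = 4.44759 years.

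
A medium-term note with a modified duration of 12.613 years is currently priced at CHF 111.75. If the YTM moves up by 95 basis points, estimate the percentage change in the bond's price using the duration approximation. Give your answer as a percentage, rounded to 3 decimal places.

Duration approximation: ΔP/P ≈ -D_mod · Δy = -12.613 × (+0.0095) = -0.1198235.
As a percentage: -11.98235%.

-11.982%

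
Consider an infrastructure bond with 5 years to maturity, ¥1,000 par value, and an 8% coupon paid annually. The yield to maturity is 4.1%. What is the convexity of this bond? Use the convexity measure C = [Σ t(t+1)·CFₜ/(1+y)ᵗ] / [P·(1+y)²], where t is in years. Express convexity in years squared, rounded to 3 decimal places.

With y = 0.041:
  t   CF        PV=CF/(1+0.041)^t    t·PV        t(t+1)·PV
  1        80.00        76.8492        76.8492         153.6984
  2        80.00        73.8225       147.6449         442.9348
  3        80.00        70.9149       212.7448         850.9794
  4        80.00        68.1219       272.4878       1,362.4390
  5     1,080.00       883.4259     4,417.1293      26,502.7758
  Σ                  1,173.1344     5,126.8561      29,312.8273
P = 1,173.1344.
Convexity = Σ t(t+1)·PV / [P·(1+y)²] = 29,312.8273 / (1,173.1344 × 1.083681) = 23.05730.

23.057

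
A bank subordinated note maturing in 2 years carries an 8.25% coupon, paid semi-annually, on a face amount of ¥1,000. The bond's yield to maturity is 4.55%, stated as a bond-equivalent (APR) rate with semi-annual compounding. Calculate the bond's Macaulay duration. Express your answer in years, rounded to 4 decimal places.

Periodic yield y = 0.02275. Discount each cash flow and weight by its period:
  t   CF        PV=CF/(1+0.02275)^t    t·PV
  1        41.25        40.3324        40.3324
  2        41.25        39.4353        78.8706
  3        41.25        38.5581       115.6743
  4     1,041.25       951.6496     3,806.5983
  Σ                  1,069.9754     4,041.4756
Price P = Σ PV = 1,069.9754.
Macaulay duration = Σ(t·PV) / P = 4,041.4756 / 1,069.9754 = 3.77717 half-year periods.
In years: 3.77717 / 2 = 1.88858 years.

1.8886 years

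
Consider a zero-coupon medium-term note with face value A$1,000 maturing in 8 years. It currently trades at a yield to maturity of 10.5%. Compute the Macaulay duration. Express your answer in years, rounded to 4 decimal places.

A zero-coupon bond has a single cash flow at maturity, so its Macaulay duration equals its maturity: 8 years.

8.0000 years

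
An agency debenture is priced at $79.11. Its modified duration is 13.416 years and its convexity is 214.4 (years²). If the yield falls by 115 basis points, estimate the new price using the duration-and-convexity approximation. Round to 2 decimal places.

$92.44

Duration effect: -D_mod·Δy = -13.416 × (-0.0115) = +0.154284
Convexity effect: ½·C·(Δy)² = 0.5 × 214.4 × (-0.0115)² = +0.0141772
ΔP/P ≈ +0.154284 + 0.0141772 = +0.1684612
New price ≈ 79.11 × (1 + 0.1684612) = 92.436965532.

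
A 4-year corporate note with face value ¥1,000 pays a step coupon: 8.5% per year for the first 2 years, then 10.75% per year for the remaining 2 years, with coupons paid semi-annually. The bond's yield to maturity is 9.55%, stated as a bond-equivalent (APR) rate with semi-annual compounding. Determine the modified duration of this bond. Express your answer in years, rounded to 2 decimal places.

3.30 years

Periodic yield y = 0.04775. First find Macaulay duration:
  t   CF        PV=CF/(1+0.04775)^t    t·PV
  1        42.50        40.5631        40.5631
  2        42.50        38.7145        77.4290
  3        42.50        36.9501       110.8504
  4        42.50        35.2662       141.0647
  5        53.75        42.5687       212.8434
  6        53.75        40.6287       243.7719
  7        53.75        38.7771       271.4394
  8     1,053.75       725.5648     5,804.5188
  Σ                    999.0331     6,902.4806
P = 999.0331; Macaulay duration = 6,902.4806 / 999.0331 = 6.90916 half-year periods = 3.45458 years.
Modified duration = D_Mac / (1 + y) = 3.45458 / 1.04775 = 3.29714 years.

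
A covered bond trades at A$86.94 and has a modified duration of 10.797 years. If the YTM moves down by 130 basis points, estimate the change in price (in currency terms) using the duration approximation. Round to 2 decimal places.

+A$12.20

Duration approximation: ΔP/P ≈ -D_mod · Δy = -10.797 × (-0.013) = +0.140361.
ΔP ≈ 86.94 × (+0.140361) = +12.20298534.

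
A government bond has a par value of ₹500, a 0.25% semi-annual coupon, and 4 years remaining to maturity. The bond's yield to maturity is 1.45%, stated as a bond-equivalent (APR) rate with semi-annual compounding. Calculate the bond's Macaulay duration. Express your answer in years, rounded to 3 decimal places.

3.982 years

Periodic yield y = 0.00725. Discount each cash flow and weight by its period:
  t   CF        PV=CF/(1+0.00725)^t    t·PV
  1        0.625         0.6205         0.6205
  2        0.625         0.6160         1.2321
  3        0.625         0.6116         1.8348
  4        0.625         0.6072         2.4288
  5        0.625         0.6028         3.0141
  6        0.625         0.5985         3.5909
  7        0.625         0.5942         4.1593
  8      500.625       472.5136     3,780.1089
  Σ                    476.7644     3,796.9894
Price P = Σ PV = 476.7644.
Macaulay duration = Σ(t·PV) / P = 3,796.9894 / 476.7644 = 7.96408 half-year periods.
In years: 7.96408 / 2 = 3.98204 years.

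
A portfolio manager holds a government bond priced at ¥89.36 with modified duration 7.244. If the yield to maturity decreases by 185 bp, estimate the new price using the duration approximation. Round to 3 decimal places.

¥101.335

Duration approximation: ΔP/P ≈ -D_mod · Δy = -7.244 × (-0.0185) = +0.134014.
New price ≈ 89.36 × (1 + 0.134014) = 101.33549104.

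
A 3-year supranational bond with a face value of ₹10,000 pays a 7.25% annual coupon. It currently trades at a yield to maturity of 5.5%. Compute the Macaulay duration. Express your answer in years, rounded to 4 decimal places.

2.8066 years

Periodic yield y = 0.055. Discount each cash flow and weight by its year:
  t   CF        PV=CF/(1+0.055)^t    t·PV
  1       725.00       687.2038       687.2038
  2       725.00       651.3780     1,302.7560
  3    10,725.00     9,133.5565    27,400.6696
  Σ                 10,472.1383    29,390.6294
Price P = Σ PV = 10,472.1383.
Macaulay duration = Σ(t·PV) / P = 29,390.6294 / 10,472.1383 = 2.80655 years.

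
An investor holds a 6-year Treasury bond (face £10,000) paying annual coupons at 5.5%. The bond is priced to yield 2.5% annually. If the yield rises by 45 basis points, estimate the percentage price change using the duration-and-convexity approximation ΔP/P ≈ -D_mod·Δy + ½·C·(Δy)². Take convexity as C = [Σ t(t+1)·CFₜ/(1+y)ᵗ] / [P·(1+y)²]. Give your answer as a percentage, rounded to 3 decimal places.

With y = 0.025:
  t   CF        PV=CF/(1+0.025)^t    t·PV        t(t+1)·PV
  1       550.00       536.5854       536.5854       1,073.1707
  2       550.00       523.4979     1,046.9958       3,140.9875
  3       550.00       510.7297     1,532.1890       6,128.7561
  4       550.00       498.2729     1,993.0914       9,965.4571
  5       550.00       486.1199     2,430.5993      14,583.5957
  6    10,550.00     9,097.2319    54,583.3916     382,083.7413
  Σ                 11,652.4376    62,122.8526     416,975.7085
P = 11,652.4376; D_Mac = 5.33132 yrs; D_mod = 5.20129 yrs; C = 34.06013.
Duration effect: -5.20129 × (+0.0045) = -0.023406
Convexity effect: 0.5 × 34.06013 × (0.0045)² = +0.0003449
ΔP/P ≈ -0.023406 + 0.0003449 = -0.023061 = -2.3061%.

-2.306%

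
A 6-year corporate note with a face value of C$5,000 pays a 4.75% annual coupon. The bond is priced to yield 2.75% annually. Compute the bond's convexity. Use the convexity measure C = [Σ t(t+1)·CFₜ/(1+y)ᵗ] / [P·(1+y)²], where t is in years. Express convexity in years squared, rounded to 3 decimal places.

34.473

With y = 0.0275:
  t   CF        PV=CF/(1+0.0275)^t    t·PV        t(t+1)·PV
  1       237.50       231.1436       231.1436         462.2871
  2       237.50       224.9572       449.9145       1,349.7434
  3       237.50       218.9365       656.8094       2,627.2377
  4       237.50       213.0769       852.3074       4,261.5372
  5       237.50       207.3741     1,036.8704       6,221.2222
  6     5,237.50     4,450.7485    26,704.4909     186,931.4364
  Σ                  5,546.2367    29,931.5362     201,853.4640
P = 5,546.2367.
Convexity = Σ t(t+1)·PV / [P·(1+y)²] = 201,853.4640 / (5,546.2367 × 1.055756) = 34.47261.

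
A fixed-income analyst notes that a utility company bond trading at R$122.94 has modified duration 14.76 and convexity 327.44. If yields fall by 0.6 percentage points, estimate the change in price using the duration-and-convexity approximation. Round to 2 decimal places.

Duration effect: -D_mod·Δy = -14.76 × (-0.006) = +0.088560
Convexity effect: ½·C·(Δy)² = 0.5 × 327.44 × (-0.006)² = +0.00589392
ΔP/P ≈ +0.088560 + 0.00589392 = +0.09445392
ΔP ≈ 122.94 × (+0.09445392) = +11.6121649248.

+R$11.61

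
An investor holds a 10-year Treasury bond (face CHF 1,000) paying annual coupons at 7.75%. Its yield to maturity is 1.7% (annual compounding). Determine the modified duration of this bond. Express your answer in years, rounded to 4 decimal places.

7.7544 years

Periodic yield y = 0.017. First find Macaulay duration:
  t   CF        PV=CF/(1+0.017)^t    t·PV
  1        77.50        76.2045        76.2045
  2        77.50        74.9307       149.8614
  3        77.50        73.6782       221.0345
  4        77.50        72.4466       289.7863
  5        77.50        71.2356       356.1779
  6        77.50        70.0448       420.2689
  7        77.50        68.8740       482.1177
  8        77.50        67.7227       541.7814
  9        77.50        66.5906       599.3157
  10    1,077.50       910.3486     9,103.4864
  Σ                  1,552.0763    12,240.0347
P = 1,552.0763; Macaulay duration = 12,240.0347 / 1,552.0763 = 7.88623 years.
Modified duration = D_Mac / (1 + y) = 7.88623 / 1.017 = 7.75441 years.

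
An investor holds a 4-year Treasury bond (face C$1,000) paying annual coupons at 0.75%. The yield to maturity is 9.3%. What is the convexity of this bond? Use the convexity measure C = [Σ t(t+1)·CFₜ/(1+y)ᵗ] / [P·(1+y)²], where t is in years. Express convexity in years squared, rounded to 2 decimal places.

With y = 0.093:
  t   CF        PV=CF/(1+0.093)^t    t·PV        t(t+1)·PV
  1         7.50         6.8618         6.8618          13.7237
  2         7.50         6.2780        12.5560          37.6680
  3         7.50         5.7438        17.2315          68.9258
  4     1,007.50       705.9345     2,823.7380      14,118.6900
  Σ                    724.8182     2,860.3873      14,239.0075
P = 724.8182.
Convexity = Σ t(t+1)·PV / [P·(1+y)²] = 14,239.0075 / (724.8182 × 1.194649) = 16.44411.

16.44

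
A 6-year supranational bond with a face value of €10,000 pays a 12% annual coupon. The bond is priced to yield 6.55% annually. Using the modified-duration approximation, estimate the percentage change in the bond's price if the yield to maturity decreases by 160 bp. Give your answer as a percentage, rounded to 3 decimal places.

+7.159%

Periodic yield y = 0.0655. Modified duration first:
  t   CF        PV=CF/(1+0.0655)^t    t·PV
  1     1,200.00     1,126.2318     1,126.2318
  2     1,200.00     1,056.9984     2,113.9968
  3     1,200.00       992.0210     2,976.0631
  4     1,200.00       931.0380     3,724.1522
  5     1,200.00       873.8039     4,369.0195
  6    11,200.00     7,654.1558    45,924.9348
  Σ                 12,634.2490    60,234.3983
P = 12,634.2490; D_Mac = 4.76755 yrs; D_mod = 4.76755/(1+0.0655) = 4.47447 yrs.
ΔP/P ≈ -D_mod · Δy = -4.47447 × (-0.016) = +0.071592 = +7.1592%.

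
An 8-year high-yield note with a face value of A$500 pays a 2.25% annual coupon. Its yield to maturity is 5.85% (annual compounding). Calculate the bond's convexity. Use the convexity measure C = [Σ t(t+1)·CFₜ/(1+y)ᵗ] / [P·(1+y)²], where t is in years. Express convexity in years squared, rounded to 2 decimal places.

With y = 0.0585:
  t   CF        PV=CF/(1+0.0585)^t    t·PV        t(t+1)·PV
  1        11.25        10.6282        10.6282          21.2565
  2        11.25        10.0409        20.0817          60.2451
  3        11.25         9.4859        28.4578         113.8312
  4        11.25         8.9617        35.8467         179.2335
  5        11.25         8.4664        42.3319         253.9917
  6        11.25         7.9985        47.9909         335.9361
  7        11.25         7.5564        52.8950         423.1599
  8       511.25       324.4191     2,595.3528      23,358.1756
  Σ                    387.5571     2,833.5851      24,745.8295
P = 387.5571.
Convexity = Σ t(t+1)·PV / [P·(1+y)²] = 24,745.8295 / (387.5571 × 1.120422) = 56.98815.

56.99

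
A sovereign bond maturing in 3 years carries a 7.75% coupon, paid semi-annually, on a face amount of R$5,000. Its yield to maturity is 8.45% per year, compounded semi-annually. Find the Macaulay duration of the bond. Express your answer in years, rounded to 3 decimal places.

2.731 years

Periodic yield y = 0.04225. Discount each cash flow and weight by its period:
  t   CF        PV=CF/(1+0.04225)^t    t·PV
  1       193.75       185.8959       185.8959
  2       193.75       178.3602       356.7204
  3       193.75       171.1299       513.3898
  4       193.75       164.1928       656.7712
  5       193.75       157.5369       787.6843
  6     5,193.75     4,051.8151    24,310.8906
  Σ                  4,908.9308    26,811.3522
Price P = Σ PV = 4,908.9308.
Macaulay duration = Σ(t·PV) / P = 26,811.3522 / 4,908.9308 = 5.46175 half-year periods.
In years: 5.46175 / 2 = 2.73087 years.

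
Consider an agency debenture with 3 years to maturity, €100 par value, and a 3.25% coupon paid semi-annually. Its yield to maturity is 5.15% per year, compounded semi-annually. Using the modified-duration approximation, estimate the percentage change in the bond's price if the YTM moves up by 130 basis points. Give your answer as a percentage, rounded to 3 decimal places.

-3.648%

Periodic yield y = 0.02575. Modified duration first:
  t   CF        PV=CF/(1+0.02575)^t    t·PV
  1        1.625         1.5842         1.5842
  2        1.625         1.5444         3.0889
  3        1.625         1.5057         4.5170
  4        1.625         1.4679         5.8715
  5        1.625         1.4310         7.1551
  6      101.625        87.2472       523.4831
  Σ                     94.7804       545.6997
P = 94.7804; D_Mac = 5.75752 half-year periods = 2.87876 yrs; D_mod = 2.87876/(1+0.02575) = 2.80649 yrs.
ΔP/P ≈ -D_mod · Δy = -2.80649 × (+0.013) = -0.036484 = -3.6484%.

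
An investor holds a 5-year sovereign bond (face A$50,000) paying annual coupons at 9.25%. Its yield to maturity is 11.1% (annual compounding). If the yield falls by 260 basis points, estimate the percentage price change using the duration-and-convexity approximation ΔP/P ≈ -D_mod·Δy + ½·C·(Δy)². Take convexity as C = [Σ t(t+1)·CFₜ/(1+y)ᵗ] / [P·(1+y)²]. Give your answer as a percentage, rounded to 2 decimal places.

+10.46%

With y = 0.111:
  t   CF        PV=CF/(1+0.111)^t    t·PV        t(t+1)·PV
  1     4,625.00     4,162.9163     4,162.9163       8,325.8326
  2     4,625.00     3,746.9994     7,493.9987      22,481.9962
  3     4,625.00     3,372.6367    10,117.9101      40,471.6403
  4     4,625.00     3,035.6766    12,142.7064      60,713.5318
  5    54,625.00    32,271.6488   161,358.2442     968,149.4654
  Σ                 46,589.8778   195,275.7757   1,100,142.4662
P = 46,589.8778; D_Mac = 4.19138 yrs; D_mod = 3.77262 yrs; C = 19.13063.
Duration effect: -3.77262 × (-0.026) = +0.098088
Convexity effect: 0.5 × 19.13063 × (-0.026)² = +0.0064662
ΔP/P ≈ +0.098088 + 0.0064662 = +0.104554 = +10.4554%.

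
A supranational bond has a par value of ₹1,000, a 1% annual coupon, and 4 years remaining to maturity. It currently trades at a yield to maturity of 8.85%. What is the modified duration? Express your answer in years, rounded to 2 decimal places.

3.61 years

Periodic yield y = 0.0885. First find Macaulay duration:
  t   CF        PV=CF/(1+0.0885)^t    t·PV
  1        10.00         9.1870         9.1870
  2        10.00         8.4400        16.8800
  3        10.00         7.7538        23.2614
  4     1,010.00       719.4616     2,877.8465
  Σ                    744.8424     2,927.1749
P = 744.8424; Macaulay duration = 2,927.1749 / 744.8424 = 3.92993 years.
Modified duration = D_Mac / (1 + y) = 3.92993 / 1.0885 = 3.61040 years.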